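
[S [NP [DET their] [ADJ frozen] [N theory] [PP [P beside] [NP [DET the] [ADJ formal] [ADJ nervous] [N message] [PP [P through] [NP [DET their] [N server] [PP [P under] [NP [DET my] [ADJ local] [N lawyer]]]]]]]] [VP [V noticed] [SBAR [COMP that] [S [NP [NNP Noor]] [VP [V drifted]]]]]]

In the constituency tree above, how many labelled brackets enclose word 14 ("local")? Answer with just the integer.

9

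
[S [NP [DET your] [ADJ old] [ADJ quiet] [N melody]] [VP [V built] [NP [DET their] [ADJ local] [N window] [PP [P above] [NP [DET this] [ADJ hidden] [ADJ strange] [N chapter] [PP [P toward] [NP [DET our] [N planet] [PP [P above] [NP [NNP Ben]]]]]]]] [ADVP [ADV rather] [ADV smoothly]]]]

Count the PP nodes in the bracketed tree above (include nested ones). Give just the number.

3

The PP constituents are: [PP above this hidden strange chapter toward our planet above Ben]; [PP toward our planet above Ben]; [PP above Ben]. Total: 3.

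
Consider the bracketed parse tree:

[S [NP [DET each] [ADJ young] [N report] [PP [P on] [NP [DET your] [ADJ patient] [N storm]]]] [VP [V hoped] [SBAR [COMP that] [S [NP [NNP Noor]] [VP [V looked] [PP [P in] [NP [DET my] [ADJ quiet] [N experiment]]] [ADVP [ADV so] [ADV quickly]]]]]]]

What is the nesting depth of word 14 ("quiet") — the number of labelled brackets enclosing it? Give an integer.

8

Counting open brackets not yet closed at "quiet": [S [VP [SBAR [S [VP [PP [NP [ADJ = 8.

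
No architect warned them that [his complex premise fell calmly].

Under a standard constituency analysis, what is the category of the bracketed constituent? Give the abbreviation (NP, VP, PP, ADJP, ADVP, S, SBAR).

S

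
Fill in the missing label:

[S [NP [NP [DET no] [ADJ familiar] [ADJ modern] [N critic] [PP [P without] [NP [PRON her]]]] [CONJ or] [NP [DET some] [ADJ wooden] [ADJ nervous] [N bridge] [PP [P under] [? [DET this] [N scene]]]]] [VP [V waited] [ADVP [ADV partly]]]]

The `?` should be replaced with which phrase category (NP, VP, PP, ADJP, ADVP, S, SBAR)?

A constituent whose immediate children are DET 'this', N 'scene' is a noun phrase: NP.

NP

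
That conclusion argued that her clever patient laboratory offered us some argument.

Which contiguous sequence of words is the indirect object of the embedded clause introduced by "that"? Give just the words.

us

"offered" heads the VP of the embedded clause introduced by "that", and "us" is its indirect object.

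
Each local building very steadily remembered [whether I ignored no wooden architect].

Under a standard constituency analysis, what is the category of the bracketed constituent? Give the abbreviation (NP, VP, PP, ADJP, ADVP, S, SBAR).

SBAR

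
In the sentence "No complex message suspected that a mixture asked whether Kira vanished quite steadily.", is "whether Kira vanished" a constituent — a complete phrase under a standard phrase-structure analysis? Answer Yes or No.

No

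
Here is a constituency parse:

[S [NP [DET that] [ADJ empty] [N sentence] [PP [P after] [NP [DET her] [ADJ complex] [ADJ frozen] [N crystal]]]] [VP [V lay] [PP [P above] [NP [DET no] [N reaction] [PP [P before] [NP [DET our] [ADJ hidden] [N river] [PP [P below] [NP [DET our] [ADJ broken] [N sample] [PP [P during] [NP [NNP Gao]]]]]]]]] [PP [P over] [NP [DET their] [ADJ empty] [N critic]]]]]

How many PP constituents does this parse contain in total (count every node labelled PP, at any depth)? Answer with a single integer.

6

The PP constituents are: [PP after her complex frozen crystal]; [PP above no reaction before our hidden river below our broken sample during Gao]; [PP before our hidden river below our broken sample during Gao]; [PP below our broken sample during Gao]; [PP during Gao]; [PP over their empty critic]. Total: 6.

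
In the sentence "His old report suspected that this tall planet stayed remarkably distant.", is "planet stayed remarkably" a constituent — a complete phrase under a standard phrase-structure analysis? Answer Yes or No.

"planet" belongs to the noun phrase "this tall planet" while "remarkably" belongs to the verb phrase "stayed remarkably distant"; a span that runs across that boundary is not a single phrase.

No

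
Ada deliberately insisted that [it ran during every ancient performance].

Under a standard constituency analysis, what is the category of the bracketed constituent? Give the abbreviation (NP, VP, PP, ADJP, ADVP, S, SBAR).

S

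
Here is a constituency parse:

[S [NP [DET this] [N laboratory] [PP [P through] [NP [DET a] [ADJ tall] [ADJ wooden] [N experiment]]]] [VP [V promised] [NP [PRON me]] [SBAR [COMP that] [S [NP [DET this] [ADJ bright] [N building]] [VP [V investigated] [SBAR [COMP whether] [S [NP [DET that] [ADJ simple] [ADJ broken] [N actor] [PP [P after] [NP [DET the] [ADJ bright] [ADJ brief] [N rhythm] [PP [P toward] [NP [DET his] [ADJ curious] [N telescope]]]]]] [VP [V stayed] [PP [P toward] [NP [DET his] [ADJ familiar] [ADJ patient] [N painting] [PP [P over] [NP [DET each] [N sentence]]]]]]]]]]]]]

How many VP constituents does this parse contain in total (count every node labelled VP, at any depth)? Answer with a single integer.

Scanning left to right, an opening `[VP` appears at word positions 8, 14, 29 — 3 in total.

3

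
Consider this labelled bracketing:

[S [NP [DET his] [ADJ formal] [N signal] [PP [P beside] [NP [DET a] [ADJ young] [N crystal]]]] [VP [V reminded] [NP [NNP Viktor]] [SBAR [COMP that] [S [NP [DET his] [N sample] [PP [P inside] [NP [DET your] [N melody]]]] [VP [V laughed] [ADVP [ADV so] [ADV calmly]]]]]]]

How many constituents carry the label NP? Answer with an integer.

Scanning left to right, an opening `[NP` appears at word positions 1, 5, 9, 11, 14 — 5 in total.

5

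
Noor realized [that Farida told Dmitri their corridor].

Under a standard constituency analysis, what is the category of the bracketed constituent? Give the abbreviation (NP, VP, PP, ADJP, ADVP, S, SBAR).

SBAR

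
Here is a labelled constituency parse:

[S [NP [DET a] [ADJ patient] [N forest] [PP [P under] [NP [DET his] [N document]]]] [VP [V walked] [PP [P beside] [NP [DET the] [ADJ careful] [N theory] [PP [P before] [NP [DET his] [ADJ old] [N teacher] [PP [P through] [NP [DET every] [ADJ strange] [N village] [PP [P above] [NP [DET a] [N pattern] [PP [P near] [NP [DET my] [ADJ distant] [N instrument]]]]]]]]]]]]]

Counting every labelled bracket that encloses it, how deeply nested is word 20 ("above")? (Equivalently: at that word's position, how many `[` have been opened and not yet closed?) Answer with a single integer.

10

Path from the root down to the word: S → VP → PP → NP → PP → NP → PP → NP → PP → P. That is 10 enclosing brackets.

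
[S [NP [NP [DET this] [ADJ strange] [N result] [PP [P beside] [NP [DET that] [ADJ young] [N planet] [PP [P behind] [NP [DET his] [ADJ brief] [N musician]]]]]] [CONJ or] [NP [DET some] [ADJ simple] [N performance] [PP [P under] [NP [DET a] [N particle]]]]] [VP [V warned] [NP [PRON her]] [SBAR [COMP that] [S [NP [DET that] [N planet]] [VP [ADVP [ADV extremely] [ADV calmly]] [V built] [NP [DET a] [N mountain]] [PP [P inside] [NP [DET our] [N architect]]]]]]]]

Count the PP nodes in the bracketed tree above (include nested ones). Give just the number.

4

The PP constituents are: [PP beside that young planet behind his brief musician]; [PP behind his brief musician]; [PP under a particle]; [PP inside our architect]. Total: 4.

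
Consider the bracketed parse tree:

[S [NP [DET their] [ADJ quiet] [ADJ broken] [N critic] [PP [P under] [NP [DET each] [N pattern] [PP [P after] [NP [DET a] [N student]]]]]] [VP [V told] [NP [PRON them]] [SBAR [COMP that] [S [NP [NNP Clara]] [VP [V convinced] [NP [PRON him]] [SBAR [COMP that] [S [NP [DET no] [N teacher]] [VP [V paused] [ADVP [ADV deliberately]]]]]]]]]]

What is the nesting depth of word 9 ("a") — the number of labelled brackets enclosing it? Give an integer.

7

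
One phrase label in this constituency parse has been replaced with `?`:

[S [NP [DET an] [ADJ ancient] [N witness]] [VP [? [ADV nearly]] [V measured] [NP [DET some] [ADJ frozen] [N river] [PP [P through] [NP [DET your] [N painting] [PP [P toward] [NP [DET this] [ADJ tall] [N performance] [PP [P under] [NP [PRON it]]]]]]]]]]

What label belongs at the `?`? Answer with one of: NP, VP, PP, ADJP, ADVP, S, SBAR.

The `?` node immediately contains: ADV 'nearly'. That is the internal structure of an adverb phrase, so the label is ADVP.

ADVP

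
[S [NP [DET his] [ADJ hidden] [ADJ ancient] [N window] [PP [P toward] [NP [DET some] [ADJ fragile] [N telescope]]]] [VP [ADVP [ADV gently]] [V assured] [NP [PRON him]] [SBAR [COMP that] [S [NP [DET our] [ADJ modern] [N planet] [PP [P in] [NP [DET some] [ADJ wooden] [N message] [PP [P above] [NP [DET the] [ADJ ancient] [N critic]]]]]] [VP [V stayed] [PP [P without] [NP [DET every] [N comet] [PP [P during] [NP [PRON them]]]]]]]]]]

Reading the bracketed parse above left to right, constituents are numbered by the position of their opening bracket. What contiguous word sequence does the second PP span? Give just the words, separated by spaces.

in some wooden message above the ancient critic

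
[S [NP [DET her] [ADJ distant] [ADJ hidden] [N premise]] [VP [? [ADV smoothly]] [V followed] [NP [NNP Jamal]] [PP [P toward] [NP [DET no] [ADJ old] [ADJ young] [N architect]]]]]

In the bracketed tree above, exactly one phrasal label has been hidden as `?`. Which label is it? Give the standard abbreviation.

A constituent whose immediate children are ADV 'smoothly' is an adverb phrase: ADVP.

ADVP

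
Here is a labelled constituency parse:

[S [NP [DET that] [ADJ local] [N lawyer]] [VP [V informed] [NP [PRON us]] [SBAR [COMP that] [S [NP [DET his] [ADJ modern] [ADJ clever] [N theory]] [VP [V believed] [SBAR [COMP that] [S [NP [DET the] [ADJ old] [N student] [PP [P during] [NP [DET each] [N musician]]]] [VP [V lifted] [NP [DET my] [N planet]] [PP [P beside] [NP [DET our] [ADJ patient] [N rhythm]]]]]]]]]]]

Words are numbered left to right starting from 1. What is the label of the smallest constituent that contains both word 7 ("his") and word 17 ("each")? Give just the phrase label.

S

Both words fall inside [S his modern clever theory believed that the old student during each musician lifted my planet beside our patient rhythm] (words 7–25), and no smaller constituent contains them both. Label: S.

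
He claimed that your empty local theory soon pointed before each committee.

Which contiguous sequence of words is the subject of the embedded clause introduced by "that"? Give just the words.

The subject of the embedded clause introduced by "that" is the NP immediately before the verb "pointed": "your empty local theory".

your empty local theory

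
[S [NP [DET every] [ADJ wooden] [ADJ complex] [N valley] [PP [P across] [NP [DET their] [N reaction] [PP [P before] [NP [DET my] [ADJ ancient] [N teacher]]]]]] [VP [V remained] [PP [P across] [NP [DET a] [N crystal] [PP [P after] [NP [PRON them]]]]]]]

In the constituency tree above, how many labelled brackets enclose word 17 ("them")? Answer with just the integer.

7

Path from the root down to the word: S → VP → PP → NP → PP → NP → PRON. That is 7 enclosing brackets.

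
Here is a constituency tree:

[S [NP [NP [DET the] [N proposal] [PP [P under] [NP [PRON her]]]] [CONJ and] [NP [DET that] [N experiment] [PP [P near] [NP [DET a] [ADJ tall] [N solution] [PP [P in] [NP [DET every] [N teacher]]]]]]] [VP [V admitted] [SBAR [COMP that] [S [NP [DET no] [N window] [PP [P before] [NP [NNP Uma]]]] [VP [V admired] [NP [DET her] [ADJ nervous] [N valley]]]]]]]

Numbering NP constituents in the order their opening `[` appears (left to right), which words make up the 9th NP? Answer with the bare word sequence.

her nervous valley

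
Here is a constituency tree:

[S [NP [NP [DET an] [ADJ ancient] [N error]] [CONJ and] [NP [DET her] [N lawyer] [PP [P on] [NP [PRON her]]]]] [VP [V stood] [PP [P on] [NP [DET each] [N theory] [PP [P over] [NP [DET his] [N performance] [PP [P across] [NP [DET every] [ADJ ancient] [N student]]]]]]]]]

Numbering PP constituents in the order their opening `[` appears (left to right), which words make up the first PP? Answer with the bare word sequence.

on her

Opening `[PP` markers occur at word positions 7, 10, 13, 16; the first of these opens the constituent [PP on her].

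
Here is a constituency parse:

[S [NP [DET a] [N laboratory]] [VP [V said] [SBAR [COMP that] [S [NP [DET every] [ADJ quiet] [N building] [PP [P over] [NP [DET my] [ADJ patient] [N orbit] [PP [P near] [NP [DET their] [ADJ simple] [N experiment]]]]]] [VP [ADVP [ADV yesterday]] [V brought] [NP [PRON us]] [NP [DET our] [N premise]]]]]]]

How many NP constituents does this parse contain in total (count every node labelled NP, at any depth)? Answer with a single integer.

6

Listing each NP by its span: [NP a laboratory]; [NP every quiet building over my patient orbit near their simple experiment]; [NP my patient orbit near their simple experiment]; [NP their simple experiment]; [NP us]; [NP our premise] — that makes 6.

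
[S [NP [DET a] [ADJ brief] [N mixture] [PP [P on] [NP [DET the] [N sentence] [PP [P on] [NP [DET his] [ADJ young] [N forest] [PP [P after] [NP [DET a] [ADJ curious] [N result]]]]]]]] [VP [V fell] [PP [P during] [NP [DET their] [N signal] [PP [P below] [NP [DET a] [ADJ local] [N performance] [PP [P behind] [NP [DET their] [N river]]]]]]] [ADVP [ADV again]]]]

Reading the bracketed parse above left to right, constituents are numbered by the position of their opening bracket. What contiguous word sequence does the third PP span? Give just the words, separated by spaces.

In left-to-right order the PP constituents are "on the sentence on his young forest after a curious result"; "on his young forest after a curious result"; "after a curious result"; "during their signal below a local performance behind their river"; "below a local performance behind their river"; "behind their river". Number 3 is "after a curious result".

after a curious result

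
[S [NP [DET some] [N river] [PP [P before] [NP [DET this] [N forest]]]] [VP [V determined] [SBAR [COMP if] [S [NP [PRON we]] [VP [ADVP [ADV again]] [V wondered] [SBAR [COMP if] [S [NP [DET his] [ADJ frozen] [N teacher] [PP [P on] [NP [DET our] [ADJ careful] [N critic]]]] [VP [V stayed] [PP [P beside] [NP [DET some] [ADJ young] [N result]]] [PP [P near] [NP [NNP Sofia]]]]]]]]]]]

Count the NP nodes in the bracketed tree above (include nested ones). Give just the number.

7

Listing each NP by its span: [NP some river before this forest]; [NP this forest]; [NP we]; [NP his frozen teacher on our careful critic]; [NP our careful critic]; [NP some young result] … — that makes 7.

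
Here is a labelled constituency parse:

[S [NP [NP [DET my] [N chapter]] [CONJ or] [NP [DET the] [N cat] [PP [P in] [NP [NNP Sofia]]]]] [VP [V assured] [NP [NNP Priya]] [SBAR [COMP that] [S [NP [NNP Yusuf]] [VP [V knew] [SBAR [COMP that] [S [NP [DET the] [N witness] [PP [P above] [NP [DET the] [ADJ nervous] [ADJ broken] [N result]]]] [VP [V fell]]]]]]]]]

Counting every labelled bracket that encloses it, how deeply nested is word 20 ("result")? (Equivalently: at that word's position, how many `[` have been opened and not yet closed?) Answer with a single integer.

Counting open brackets not yet closed at "result": [S [VP [SBAR [S [VP [SBAR [S [NP [PP [NP [N = 11.

11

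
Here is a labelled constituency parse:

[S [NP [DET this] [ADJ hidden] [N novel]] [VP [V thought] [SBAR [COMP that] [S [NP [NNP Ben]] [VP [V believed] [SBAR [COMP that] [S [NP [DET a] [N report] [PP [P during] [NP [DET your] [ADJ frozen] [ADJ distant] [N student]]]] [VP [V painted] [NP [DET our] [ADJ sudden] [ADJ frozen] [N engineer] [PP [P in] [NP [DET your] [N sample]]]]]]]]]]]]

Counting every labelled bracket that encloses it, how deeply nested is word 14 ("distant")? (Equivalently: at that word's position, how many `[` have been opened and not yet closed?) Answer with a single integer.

11

Path from the root down to the word: S → VP → SBAR → S → VP → SBAR → S → NP → PP → NP → ADJ. That is 11 enclosing brackets.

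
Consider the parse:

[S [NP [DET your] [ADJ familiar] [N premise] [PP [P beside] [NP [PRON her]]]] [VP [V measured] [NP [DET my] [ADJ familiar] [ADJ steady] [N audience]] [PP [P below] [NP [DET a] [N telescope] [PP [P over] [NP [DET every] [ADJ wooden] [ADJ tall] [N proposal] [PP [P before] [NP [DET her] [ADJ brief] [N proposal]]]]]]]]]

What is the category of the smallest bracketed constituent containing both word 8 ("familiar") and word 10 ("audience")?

NP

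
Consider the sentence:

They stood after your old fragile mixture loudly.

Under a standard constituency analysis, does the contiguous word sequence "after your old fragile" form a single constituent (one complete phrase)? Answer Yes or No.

No

"after" belongs to the preposition "after" while "fragile" belongs to the noun phrase "your old fragile mixture"; a span that runs across that boundary is not a single phrase.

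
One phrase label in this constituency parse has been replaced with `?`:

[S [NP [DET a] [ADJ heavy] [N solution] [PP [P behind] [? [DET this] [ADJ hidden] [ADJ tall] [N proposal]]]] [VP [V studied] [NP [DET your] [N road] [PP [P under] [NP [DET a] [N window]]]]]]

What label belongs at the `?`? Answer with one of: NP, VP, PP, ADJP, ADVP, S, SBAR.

NP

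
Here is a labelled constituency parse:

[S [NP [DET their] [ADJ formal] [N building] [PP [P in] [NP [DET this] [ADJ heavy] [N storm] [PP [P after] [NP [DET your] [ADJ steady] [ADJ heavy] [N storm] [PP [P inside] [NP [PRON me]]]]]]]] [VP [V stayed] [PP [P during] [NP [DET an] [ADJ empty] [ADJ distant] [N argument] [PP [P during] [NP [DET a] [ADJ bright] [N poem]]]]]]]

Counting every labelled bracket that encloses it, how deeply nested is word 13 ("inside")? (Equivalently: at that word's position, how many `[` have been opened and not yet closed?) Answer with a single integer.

8

The word sits inside P, which is inside PP, inside NP, inside PP, inside NP, inside PP, inside NP, inside S — 8 brackets in all.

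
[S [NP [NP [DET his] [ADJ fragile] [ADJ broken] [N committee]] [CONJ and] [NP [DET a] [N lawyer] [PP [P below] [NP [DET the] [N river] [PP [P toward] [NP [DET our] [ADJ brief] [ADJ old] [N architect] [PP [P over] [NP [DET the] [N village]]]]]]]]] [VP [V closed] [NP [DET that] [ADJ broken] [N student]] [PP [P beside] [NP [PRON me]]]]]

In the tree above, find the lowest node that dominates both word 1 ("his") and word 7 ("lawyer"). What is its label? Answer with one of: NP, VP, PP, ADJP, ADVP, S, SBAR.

NP

The smallest bracket enclosing both words is [NP his fragile broken committee and a lawyer below the river toward our brief old architect over the village], so the label is NP.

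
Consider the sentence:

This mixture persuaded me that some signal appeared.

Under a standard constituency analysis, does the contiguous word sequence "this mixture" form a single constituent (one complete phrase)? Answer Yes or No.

"this mixture" is exactly the noun phrase [NP this mixture], a complete constituent.

Yes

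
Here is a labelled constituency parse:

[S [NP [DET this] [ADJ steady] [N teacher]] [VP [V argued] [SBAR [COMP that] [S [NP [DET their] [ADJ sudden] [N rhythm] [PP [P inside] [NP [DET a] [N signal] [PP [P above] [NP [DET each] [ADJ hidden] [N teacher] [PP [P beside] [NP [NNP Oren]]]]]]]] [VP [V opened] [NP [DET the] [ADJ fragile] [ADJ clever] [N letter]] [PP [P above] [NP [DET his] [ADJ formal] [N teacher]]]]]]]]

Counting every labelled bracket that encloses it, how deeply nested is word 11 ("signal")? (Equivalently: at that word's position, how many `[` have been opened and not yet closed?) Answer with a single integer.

8

Path from the root down to the word: S → VP → SBAR → S → NP → PP → NP → N. That is 8 enclosing brackets.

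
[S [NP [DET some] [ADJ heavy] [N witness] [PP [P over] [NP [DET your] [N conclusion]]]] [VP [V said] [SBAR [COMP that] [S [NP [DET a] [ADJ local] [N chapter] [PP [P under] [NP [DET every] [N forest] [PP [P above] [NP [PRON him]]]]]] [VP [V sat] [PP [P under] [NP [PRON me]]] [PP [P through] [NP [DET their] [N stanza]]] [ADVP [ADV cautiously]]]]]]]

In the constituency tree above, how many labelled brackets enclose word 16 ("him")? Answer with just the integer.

10

The word sits inside PRON, which is inside NP, inside PP, inside NP, inside PP, inside NP, inside S, inside SBAR, inside VP, inside S — 10 brackets in all.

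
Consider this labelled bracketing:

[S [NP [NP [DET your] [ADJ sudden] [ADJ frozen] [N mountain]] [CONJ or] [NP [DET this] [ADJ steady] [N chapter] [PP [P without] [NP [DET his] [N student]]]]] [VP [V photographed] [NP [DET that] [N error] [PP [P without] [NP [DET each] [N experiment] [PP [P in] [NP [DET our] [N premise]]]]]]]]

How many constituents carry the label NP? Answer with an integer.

7

Listing each NP by its span: [NP your sudden frozen mountain or this steady chapter without his student]; [NP your sudden frozen mountain]; [NP this steady chapter without his student]; [NP his student]; [NP that error without each experiment in our premise]; [NP each experiment in our premise] … — that makes 7.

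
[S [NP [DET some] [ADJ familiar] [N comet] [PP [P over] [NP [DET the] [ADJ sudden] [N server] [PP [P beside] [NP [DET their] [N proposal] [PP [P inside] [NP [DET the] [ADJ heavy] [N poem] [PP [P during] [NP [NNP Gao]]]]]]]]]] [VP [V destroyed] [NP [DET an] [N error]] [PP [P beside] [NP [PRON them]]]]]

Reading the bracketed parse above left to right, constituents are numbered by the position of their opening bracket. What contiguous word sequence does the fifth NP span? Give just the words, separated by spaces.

Gao

The NP opening brackets appear, in order, over: "some familiar comet over the sudden server beside their proposal inside the heavy poem during Gao"; "the sudden server beside their proposal inside the heavy poem during Gao"; "their proposal inside the heavy poem during Gao"; "the heavy poem during Gao"; "Gao"; "an error"; "them". The fifth one spans "Gao".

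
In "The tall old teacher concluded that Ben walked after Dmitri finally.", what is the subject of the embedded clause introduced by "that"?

Ben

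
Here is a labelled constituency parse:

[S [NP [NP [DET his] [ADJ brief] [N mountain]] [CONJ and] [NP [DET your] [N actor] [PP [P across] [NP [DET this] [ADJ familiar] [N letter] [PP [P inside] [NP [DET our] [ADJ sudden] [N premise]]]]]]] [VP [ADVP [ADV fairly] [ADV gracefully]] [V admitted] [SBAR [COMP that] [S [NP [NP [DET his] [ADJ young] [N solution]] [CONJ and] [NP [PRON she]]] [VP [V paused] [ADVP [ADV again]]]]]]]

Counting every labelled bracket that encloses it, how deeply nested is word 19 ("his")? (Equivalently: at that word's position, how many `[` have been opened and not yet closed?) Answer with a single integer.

7

The word sits inside DET, which is inside NP, inside NP, inside S, inside SBAR, inside VP, inside S — 7 brackets in all.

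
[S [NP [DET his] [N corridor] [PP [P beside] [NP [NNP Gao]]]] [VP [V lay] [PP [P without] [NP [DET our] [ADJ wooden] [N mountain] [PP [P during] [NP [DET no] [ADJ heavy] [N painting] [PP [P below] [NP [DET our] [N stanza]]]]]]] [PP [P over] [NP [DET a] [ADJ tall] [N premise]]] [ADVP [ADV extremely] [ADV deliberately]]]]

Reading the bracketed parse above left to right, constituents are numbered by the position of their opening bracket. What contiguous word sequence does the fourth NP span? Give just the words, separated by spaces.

no heavy painting below our stanza

Opening `[NP` markers occur at word positions 1, 4, 7, 11, 15, 18; the fourth of these opens the constituent [NP no heavy painting below our stanza].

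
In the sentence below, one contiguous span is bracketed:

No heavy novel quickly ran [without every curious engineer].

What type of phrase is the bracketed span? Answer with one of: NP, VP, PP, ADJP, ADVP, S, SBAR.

"without" is the head of the bracketed span, so the span is a prepositional phrase: PP.

PP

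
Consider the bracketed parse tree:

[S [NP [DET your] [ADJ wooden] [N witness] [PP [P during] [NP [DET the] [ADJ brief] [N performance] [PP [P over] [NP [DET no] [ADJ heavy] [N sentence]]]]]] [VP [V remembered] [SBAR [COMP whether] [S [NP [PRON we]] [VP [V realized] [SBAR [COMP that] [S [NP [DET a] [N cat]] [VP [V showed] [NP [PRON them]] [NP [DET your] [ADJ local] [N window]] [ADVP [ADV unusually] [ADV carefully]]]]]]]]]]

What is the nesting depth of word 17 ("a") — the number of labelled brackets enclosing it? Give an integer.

9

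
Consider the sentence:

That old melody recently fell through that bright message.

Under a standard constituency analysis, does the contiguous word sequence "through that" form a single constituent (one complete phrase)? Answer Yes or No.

No

"through" belongs to the preposition "through" while "that" belongs to the noun phrase "that bright message"; a span that runs across that boundary is not a single phrase.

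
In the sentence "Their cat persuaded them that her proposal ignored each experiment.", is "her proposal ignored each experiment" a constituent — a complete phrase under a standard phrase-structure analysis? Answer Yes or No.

The sequence corresponds to a single S node — the clause "her proposal ignored each experiment".

Yes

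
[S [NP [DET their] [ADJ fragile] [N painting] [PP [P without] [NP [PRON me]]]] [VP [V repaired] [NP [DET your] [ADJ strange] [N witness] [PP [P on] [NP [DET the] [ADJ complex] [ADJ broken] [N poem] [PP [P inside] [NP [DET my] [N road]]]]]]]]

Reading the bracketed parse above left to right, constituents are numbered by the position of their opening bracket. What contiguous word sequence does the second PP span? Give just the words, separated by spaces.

on the complex broken poem inside my road

Opening `[PP` markers occur at word positions 4, 10, 15; the second of these opens the constituent [PP on the complex broken poem inside my road].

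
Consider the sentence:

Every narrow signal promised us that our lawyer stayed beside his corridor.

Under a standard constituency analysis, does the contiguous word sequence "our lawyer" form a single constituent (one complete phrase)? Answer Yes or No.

Yes

These words form the whole noun phrase headed by "lawyer", so yes — one constituent.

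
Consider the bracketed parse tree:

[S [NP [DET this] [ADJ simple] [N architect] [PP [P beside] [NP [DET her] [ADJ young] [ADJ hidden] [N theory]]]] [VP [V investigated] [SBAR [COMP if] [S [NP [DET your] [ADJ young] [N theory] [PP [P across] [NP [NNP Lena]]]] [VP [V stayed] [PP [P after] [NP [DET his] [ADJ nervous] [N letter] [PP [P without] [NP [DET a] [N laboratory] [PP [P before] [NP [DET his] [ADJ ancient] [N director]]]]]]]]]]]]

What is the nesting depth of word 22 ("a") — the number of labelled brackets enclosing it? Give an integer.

Counting open brackets not yet closed at "a": [S [VP [SBAR [S [VP [PP [NP [PP [NP [DET = 10.

10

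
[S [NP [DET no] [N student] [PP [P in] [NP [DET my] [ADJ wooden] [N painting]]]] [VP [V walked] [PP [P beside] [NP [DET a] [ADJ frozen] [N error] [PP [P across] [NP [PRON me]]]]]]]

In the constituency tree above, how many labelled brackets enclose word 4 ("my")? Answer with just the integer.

Counting open brackets not yet closed at "my": [S [NP [PP [NP [DET = 5.

5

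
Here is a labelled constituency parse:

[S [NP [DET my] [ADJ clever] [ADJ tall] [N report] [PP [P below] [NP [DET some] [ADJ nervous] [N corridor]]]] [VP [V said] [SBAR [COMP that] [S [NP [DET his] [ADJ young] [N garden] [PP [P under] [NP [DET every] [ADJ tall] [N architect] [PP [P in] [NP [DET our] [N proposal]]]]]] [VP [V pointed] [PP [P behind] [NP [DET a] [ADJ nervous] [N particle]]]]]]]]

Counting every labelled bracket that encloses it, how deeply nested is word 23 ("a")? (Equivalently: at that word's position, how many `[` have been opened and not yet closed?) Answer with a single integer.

8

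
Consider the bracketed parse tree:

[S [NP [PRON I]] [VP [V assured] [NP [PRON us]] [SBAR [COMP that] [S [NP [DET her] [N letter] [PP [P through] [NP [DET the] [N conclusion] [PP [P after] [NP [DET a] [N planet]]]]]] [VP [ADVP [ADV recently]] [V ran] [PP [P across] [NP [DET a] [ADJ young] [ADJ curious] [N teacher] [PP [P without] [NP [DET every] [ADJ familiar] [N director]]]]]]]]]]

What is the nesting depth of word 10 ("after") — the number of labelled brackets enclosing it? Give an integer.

9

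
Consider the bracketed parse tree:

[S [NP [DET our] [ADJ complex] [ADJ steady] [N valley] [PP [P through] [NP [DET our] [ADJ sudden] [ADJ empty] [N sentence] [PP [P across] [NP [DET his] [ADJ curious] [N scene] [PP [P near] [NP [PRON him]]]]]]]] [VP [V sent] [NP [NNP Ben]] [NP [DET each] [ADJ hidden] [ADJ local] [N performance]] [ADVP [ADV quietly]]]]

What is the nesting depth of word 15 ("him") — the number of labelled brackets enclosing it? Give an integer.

Counting open brackets not yet closed at "him": [S [NP [PP [NP [PP [NP [PP [NP [PRON = 9.

9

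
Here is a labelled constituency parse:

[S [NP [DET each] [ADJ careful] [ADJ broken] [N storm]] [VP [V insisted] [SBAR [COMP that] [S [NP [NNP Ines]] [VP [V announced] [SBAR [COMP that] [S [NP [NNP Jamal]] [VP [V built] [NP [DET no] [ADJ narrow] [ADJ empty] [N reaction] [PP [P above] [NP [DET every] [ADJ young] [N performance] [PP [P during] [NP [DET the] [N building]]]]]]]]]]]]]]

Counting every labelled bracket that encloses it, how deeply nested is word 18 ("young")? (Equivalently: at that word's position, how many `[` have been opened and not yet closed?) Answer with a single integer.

The word sits inside ADJ, which is inside NP, inside PP, inside NP, inside VP, inside S, inside SBAR, inside VP, inside S, inside SBAR, inside VP, inside S — 12 brackets in all.

12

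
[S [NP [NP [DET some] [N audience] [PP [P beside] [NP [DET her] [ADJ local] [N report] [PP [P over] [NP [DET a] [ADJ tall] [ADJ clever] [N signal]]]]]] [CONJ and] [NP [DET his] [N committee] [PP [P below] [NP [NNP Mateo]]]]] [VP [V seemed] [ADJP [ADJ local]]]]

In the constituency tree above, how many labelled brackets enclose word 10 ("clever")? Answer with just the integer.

Counting open brackets not yet closed at "clever": [S [NP [NP [PP [NP [PP [NP [ADJ = 8.

8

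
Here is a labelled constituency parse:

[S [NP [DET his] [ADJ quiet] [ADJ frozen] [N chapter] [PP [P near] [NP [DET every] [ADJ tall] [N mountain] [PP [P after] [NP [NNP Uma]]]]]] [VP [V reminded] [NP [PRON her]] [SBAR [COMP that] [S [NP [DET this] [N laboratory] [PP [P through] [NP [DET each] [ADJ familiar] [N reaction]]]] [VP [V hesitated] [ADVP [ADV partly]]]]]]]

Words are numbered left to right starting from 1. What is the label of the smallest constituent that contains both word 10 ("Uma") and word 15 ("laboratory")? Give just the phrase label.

S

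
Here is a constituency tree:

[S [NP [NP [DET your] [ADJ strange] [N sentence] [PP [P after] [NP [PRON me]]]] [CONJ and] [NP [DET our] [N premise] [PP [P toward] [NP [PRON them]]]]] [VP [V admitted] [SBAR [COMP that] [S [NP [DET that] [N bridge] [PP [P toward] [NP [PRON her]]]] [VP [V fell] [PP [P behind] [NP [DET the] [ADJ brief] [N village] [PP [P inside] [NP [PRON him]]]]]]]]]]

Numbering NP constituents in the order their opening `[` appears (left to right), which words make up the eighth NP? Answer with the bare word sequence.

the brief village inside him

Opening `[NP` markers occur at word positions 1, 1, 5, 7, 10, 13, 16, 19, 23; the eighth of these opens the constituent [NP the brief village inside him].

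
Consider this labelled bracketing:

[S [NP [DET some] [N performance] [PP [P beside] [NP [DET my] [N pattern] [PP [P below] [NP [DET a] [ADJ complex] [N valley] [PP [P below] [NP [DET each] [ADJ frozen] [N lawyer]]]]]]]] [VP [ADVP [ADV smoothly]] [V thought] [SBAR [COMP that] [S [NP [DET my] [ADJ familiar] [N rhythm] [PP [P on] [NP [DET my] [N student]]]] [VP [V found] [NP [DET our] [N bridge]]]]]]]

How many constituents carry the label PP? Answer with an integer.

4

Listing each PP by its span: [PP beside my pattern below a complex valley below each frozen lawyer]; [PP below a complex valley below each frozen lawyer]; [PP below each frozen lawyer]; [PP on my student] — that makes 4.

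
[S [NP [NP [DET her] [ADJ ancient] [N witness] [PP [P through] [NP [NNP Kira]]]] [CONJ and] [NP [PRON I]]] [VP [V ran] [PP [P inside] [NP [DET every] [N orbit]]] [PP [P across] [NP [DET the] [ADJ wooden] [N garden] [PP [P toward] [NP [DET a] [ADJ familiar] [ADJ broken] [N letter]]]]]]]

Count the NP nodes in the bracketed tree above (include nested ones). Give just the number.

7

Listing each NP by its span: [NP her ancient witness through Kira and I]; [NP her ancient witness through Kira]; [NP Kira]; [NP I]; [NP every orbit]; [NP the wooden garden toward a familiar broken letter] … — that makes 7.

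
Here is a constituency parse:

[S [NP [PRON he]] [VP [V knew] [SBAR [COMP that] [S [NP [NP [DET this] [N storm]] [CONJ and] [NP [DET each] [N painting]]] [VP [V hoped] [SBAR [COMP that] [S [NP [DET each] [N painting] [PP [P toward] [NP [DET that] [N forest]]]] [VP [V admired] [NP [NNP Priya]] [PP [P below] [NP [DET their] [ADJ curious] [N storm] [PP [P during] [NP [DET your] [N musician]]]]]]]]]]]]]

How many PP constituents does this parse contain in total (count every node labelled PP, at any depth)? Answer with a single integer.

3

Listing each PP by its span: [PP toward that forest]; [PP below their curious storm during your musician]; [PP during your musician] — that makes 3.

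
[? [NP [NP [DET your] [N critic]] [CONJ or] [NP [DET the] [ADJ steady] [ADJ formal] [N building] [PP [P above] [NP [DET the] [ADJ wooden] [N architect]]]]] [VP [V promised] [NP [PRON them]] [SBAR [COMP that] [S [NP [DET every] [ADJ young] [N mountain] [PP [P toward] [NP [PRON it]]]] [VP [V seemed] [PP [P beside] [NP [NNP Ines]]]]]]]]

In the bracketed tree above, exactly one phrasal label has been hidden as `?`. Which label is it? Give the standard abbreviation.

S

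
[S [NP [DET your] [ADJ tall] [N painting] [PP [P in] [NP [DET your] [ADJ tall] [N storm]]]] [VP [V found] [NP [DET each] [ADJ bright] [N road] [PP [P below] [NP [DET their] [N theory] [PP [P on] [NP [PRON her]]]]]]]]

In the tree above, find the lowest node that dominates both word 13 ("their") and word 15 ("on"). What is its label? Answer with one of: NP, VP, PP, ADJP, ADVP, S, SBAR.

NP

Both words fall inside [NP their theory on her] (words 13–16), and no smaller constituent contains them both. Label: NP.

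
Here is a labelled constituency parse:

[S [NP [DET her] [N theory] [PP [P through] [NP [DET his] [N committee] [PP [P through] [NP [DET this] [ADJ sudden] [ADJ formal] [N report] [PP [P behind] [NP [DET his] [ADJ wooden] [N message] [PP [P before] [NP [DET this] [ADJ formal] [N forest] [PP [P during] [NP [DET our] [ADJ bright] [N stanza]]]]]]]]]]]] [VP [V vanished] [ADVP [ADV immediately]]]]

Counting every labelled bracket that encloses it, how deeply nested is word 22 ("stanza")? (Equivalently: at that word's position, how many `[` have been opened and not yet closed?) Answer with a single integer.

Path from the root down to the word: S → NP → PP → NP → PP → NP → PP → NP → PP → NP → PP → NP → N. That is 13 enclosing brackets.

13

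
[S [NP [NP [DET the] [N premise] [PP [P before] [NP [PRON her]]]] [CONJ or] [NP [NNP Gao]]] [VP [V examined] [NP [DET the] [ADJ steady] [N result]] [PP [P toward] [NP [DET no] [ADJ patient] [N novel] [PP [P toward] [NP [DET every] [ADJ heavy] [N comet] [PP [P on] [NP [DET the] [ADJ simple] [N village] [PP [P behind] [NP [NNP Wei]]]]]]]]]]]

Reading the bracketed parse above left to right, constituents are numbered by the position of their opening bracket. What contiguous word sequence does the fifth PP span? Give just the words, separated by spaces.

behind Wei

Opening `[PP` markers occur at word positions 3, 11, 15, 19, 23; the fifth of these opens the constituent [PP behind Wei].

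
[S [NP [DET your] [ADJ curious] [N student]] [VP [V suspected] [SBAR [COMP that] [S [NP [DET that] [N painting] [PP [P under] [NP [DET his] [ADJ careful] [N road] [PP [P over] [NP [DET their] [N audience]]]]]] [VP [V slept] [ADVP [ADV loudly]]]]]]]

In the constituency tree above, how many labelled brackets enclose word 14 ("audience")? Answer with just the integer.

10

The word sits inside N, which is inside NP, inside PP, inside NP, inside PP, inside NP, inside S, inside SBAR, inside VP, inside S — 10 brackets in all.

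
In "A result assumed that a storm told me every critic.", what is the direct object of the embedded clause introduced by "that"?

every critic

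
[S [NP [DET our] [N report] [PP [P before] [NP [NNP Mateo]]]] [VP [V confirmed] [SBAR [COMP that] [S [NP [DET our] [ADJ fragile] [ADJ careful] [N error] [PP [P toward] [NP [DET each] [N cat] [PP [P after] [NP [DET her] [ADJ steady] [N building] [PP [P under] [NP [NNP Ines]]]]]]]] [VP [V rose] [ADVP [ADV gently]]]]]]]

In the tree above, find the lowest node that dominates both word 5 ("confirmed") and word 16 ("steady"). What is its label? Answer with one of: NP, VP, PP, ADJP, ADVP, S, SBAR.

VP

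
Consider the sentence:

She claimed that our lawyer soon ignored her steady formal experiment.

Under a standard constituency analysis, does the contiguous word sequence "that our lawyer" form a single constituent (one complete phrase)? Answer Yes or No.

No

"that" belongs to the complementizer "that" while "lawyer" belongs to the clause "our lawyer soon ignored her steady formal experiment"; a span that runs across that boundary is not a single phrase.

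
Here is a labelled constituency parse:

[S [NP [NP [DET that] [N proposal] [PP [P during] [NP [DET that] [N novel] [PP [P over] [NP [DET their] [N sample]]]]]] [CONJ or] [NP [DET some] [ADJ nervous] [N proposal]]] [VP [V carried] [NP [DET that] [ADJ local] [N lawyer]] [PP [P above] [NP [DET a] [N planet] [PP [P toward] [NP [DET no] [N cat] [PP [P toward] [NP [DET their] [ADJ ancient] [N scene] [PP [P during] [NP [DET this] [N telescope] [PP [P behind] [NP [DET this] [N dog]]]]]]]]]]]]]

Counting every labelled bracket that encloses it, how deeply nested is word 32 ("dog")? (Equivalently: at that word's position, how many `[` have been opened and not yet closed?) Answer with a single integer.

13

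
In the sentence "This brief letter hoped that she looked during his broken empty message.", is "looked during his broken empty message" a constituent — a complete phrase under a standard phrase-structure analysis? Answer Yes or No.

Yes

The sequence corresponds to a single VP node — the verb phrase "looked during his broken empty message".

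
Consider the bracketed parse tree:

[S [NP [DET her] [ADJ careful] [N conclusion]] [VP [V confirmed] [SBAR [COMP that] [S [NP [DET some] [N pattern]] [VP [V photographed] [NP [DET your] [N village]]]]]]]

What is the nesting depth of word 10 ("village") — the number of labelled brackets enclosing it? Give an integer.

Path from the root down to the word: S → VP → SBAR → S → VP → NP → N. That is 7 enclosing brackets.

7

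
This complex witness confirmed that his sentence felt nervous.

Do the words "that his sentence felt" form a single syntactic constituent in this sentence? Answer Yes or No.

No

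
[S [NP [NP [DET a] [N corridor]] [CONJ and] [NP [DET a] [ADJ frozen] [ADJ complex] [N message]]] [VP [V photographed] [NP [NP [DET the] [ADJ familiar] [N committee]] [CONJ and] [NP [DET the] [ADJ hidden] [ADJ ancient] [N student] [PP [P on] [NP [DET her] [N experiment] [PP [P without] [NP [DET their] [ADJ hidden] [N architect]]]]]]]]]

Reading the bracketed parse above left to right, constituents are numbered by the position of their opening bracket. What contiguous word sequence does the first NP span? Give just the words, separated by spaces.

a corridor and a frozen complex message

In left-to-right order the NP constituents are "a corridor and a frozen complex message"; "a corridor"; "a frozen complex message"; "the familiar committee and the hidden ancient student on her experiment without their hidden architect"; "the familiar committee"; "the hidden ancient student on her experiment without their hidden architect"; "her experiment without their hidden architect"; "their hidden architect". Number 1 is "a corridor and a frozen complex message".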